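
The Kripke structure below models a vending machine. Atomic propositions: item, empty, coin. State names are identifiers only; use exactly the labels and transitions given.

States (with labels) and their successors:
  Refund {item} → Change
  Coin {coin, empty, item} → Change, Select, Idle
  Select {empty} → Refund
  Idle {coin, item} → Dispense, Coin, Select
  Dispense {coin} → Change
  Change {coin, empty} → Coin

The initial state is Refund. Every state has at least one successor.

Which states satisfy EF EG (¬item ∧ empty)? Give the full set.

States satisfying EG (¬item ∧ empty): ∅.
States satisfying EF EG (¬item ∧ empty): ∅.

none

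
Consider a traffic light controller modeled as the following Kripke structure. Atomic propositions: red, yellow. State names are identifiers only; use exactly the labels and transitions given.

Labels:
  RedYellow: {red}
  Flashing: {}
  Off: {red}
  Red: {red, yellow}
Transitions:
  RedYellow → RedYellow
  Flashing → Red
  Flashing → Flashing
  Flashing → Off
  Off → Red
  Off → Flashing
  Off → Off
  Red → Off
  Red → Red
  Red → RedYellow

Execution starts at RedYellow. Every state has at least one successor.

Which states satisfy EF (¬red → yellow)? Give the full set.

{RedYellow, Flashing, Off, Red}

States satisfying ¬red → yellow: {RedYellow, Off, Red}.
States satisfying EF (¬red → yellow): {RedYellow, Flashing, Off, Red}.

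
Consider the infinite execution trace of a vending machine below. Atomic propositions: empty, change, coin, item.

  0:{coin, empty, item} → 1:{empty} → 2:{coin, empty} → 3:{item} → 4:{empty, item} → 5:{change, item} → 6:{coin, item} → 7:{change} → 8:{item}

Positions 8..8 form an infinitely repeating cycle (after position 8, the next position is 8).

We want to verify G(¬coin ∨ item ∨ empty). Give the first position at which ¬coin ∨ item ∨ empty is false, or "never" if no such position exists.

¬coin ∨ item ∨ empty holds at every position 0..8, and those are all the positions the trace ever visits, so the invariant G(¬coin ∨ item ∨ empty) is never violated.

never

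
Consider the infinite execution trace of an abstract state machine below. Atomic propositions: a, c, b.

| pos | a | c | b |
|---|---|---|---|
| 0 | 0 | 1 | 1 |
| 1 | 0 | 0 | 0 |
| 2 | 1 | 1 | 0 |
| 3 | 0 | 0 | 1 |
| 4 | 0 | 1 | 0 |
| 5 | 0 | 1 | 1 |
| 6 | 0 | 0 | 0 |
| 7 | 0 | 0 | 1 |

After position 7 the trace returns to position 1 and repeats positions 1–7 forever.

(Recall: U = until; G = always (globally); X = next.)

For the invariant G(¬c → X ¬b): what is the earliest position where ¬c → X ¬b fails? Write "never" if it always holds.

Check ¬c → X ¬b at each position in order: 0 ✓, 1 ✓, 2 ✓, 3 ✓, 4 ✓, 5 ✓.
At position 6 the labels are {} and the next position 7 has {b}, so ¬c → X ¬b is false there. This is the first violation.

6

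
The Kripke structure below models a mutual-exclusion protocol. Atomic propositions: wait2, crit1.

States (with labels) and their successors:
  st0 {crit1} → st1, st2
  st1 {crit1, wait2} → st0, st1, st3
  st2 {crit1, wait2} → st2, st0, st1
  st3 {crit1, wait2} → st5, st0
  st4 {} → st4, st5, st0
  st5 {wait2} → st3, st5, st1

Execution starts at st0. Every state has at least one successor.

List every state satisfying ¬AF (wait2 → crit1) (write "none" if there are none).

{st5}

States satisfying wait2 → crit1: {st0, st1, st2, st3, st4}.
States satisfying AF (wait2 → crit1): {st0, st1, st2, st3, st4}.
States satisfying ¬AF (wait2 → crit1): {st5}.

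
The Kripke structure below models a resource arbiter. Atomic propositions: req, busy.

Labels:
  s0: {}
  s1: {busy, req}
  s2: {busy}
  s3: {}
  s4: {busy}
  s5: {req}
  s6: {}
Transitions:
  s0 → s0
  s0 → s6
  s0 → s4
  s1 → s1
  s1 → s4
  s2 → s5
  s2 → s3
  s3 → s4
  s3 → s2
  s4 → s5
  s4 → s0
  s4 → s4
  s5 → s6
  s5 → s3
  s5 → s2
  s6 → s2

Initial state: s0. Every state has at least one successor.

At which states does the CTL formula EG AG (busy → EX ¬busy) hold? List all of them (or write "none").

{s0, s2, s3, s4, s5, s6}

States satisfying AG (busy → EX ¬busy): {s0, s2, s3, s4, s5, s6}.
States satisfying EG AG (busy → EX ¬busy): {s0, s2, s3, s4, s5, s6}.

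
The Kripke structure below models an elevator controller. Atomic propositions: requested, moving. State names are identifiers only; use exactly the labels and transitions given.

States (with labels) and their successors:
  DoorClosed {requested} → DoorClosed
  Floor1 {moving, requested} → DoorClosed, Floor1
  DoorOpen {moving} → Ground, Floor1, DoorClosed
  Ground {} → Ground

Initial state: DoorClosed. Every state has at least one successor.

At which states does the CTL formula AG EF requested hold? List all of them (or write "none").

{DoorClosed, Floor1}

States satisfying EF requested: {DoorClosed, Floor1, DoorOpen}.
States satisfying AG EF requested: {DoorClosed, Floor1}.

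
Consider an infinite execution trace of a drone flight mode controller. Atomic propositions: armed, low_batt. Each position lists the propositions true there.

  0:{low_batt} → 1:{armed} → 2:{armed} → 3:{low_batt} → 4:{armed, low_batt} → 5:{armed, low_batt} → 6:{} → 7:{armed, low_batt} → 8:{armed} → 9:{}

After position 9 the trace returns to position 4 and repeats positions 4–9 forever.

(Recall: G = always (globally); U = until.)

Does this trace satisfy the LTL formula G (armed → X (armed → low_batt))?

Violated

armed → X (armed → low_batt) must hold at every position from 0 onward. It fails at position 1, so G (armed → X (armed → low_batt)) is false.
Positions where armed holds: 1, 2, 4, 5, 7, 8.
Check X (armed → low_batt) at each: 1→fails, 2→ok, 4→ok, 5→ok, 7→fails, 8→ok.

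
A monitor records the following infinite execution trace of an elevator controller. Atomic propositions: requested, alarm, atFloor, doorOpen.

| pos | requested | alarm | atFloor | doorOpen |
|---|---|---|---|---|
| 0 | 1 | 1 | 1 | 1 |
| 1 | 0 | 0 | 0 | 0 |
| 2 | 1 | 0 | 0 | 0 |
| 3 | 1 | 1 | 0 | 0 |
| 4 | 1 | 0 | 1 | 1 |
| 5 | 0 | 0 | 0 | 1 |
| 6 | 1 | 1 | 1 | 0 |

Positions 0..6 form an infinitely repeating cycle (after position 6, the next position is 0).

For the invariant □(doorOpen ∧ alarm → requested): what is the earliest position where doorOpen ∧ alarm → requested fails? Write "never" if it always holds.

doorOpen ∧ alarm → requested holds at every position 0..6, and those are all the positions the trace ever visits, so the invariant □(doorOpen ∧ alarm → requested) is never violated.

never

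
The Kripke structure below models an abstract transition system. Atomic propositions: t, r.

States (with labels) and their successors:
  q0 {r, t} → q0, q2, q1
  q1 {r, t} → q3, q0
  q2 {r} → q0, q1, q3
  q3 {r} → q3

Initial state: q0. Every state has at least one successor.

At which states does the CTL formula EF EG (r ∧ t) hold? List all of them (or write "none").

{q0, q1, q2}

States satisfying EG (r ∧ t): {q0, q1}.
States satisfying EF EG (r ∧ t): {q0, q1, q2}.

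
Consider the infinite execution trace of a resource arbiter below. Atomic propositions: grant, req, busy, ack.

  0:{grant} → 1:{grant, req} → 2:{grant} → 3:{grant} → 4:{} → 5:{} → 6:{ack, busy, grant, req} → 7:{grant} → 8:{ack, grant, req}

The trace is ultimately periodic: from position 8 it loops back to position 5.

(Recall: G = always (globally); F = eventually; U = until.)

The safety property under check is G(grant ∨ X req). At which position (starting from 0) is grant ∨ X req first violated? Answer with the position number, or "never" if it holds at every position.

Check grant ∨ X req at each position in order: 0 ✓, 1 ✓, 2 ✓, 3 ✓.
At position 4 the labels are {} and the next position 5 has {}, so grant ∨ X req is false there. This is the first violation.

4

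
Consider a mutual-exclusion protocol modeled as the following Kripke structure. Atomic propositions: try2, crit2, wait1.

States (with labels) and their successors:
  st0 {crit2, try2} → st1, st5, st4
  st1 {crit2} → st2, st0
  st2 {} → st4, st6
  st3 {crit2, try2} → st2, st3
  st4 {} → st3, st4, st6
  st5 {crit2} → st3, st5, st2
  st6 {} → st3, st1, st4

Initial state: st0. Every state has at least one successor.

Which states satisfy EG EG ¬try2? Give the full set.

States satisfying EG ¬try2: {st1, st2, st4, st5, st6}.
States satisfying EG EG ¬try2: {st1, st2, st4, st5, st6}.

{st1, st2, st4, st5, st6}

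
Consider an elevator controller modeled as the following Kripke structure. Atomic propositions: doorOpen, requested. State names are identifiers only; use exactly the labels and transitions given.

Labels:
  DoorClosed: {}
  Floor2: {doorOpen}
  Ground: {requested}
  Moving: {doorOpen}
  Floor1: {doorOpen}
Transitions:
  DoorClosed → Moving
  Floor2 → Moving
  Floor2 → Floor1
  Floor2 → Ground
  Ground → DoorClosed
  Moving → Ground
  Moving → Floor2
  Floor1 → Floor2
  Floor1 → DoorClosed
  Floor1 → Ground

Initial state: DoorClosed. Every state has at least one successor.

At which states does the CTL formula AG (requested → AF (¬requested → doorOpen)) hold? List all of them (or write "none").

States satisfying requested → AF (¬requested → doorOpen): {DoorClosed, Floor2, Ground, Moving, Floor1}.
States satisfying AG (requested → AF (¬requested → doorOpen)): {DoorClosed, Floor2, Ground, Moving, Floor1}.

{DoorClosed, Floor2, Ground, Moving, Floor1}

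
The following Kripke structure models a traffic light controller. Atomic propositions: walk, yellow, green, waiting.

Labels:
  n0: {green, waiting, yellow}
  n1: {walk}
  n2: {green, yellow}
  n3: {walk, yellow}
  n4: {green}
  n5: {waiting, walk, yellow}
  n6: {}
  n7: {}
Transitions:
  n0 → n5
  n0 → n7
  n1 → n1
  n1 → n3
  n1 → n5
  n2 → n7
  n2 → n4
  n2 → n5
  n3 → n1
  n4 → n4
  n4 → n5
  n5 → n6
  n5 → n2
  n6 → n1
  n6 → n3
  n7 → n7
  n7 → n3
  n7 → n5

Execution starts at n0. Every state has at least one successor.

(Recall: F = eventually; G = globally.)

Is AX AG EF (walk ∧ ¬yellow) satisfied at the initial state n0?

States satisfying AG EF (walk ∧ ¬yellow): {n0, n1, n2, n3, n4, n5, n6, n7}.
States satisfying AX AG EF (walk ∧ ¬yellow): {n0, n1, n2, n3, n4, n5, n6, n7}.
n0 ∈ Sat(AX AG EF (walk ∧ ¬yellow)).

Satisfied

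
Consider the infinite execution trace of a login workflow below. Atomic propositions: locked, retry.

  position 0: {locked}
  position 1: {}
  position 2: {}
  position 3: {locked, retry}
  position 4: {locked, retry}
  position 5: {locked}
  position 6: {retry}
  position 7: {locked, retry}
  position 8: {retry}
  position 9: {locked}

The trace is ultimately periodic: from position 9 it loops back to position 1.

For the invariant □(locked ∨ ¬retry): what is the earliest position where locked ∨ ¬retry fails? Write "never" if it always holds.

6

Check locked ∨ ¬retry at each position in order: 0 ✓, 1 ✓, 2 ✓, 3 ✓, 4 ✓, 5 ✓.
At position 6 the labels are {retry}, so locked ∨ ¬retry is false there. This is the first violation.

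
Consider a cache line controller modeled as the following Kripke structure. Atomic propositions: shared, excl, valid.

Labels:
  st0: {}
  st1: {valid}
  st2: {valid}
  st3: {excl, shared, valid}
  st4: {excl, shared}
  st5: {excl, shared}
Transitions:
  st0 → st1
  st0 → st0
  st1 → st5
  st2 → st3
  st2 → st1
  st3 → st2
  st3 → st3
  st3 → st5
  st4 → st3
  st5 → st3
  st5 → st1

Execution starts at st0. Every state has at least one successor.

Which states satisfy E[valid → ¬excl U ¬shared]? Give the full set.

States satisfying valid → ¬excl: {st0, st1, st2, st4, st5}.
States satisfying ¬shared: {st0, st1, st2}.
States satisfying E[valid → ¬excl U ¬shared]: {st0, st1, st2, st5}.

{st0, st1, st2, st5}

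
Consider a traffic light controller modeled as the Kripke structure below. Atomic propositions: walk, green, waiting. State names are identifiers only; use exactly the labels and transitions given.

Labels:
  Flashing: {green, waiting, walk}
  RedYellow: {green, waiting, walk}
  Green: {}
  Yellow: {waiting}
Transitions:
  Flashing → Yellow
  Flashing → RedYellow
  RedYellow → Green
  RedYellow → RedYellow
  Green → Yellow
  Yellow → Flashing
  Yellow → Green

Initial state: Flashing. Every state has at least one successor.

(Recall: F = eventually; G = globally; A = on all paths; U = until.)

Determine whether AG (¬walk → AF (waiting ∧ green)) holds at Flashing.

No

States satisfying ¬walk → AF (waiting ∧ green): {Flashing, RedYellow}.
States satisfying AG (¬walk → AF (waiting ∧ green)): ∅.
Green is reachable from Flashing and violates ¬walk → AF (waiting ∧ green), so AG fails at Flashing.
Flashing ∉ Sat(AG (¬walk → AF (waiting ∧ green))).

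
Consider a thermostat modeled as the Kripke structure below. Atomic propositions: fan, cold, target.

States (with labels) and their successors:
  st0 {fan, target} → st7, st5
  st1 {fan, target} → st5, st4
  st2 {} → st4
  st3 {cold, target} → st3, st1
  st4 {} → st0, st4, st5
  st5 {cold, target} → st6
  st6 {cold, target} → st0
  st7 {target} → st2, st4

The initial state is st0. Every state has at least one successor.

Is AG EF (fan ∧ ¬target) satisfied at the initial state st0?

States satisfying EF (fan ∧ ¬target): ∅.
States satisfying AG EF (fan ∧ ¬target): ∅.
st0 is reachable from st0 and violates EF (fan ∧ ¬target), so AG fails at st0.
st0 ∉ Sat(AG EF (fan ∧ ¬target)).

Violated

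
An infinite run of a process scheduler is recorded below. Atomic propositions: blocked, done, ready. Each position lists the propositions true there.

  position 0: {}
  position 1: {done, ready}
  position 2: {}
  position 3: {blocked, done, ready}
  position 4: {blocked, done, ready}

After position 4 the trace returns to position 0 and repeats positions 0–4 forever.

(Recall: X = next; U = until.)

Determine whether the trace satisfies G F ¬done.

F ¬done holds at every position 0..4, and those are all positions ever visited, so G F ¬done holds.

Holds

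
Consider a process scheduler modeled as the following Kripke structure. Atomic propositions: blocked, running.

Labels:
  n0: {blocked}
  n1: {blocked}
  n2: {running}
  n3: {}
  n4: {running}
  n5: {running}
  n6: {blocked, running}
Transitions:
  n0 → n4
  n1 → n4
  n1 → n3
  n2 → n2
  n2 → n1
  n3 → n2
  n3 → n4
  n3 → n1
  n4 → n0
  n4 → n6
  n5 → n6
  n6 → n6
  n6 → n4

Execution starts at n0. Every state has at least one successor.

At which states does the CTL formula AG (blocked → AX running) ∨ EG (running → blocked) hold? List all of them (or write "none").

States satisfying blocked → AX running: {n0, n2, n3, n4, n5, n6}.
States satisfying AG (blocked → AX running): {n0, n4, n5, n6}.
States satisfying running → blocked: {n0, n1, n3, n6}.
States satisfying EG (running → blocked): {n1, n3, n6}.
States satisfying AG (blocked → AX running) ∨ EG (running → blocked): {n0, n1, n3, n4, n5, n6}.

{n0, n1, n3, n4, n5, n6}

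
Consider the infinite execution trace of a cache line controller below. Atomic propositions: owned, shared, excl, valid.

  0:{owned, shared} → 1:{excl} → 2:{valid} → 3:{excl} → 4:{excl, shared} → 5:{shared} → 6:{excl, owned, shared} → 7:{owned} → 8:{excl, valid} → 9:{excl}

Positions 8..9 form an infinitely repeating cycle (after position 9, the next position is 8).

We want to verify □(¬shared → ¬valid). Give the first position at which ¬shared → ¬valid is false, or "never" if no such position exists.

Check ¬shared → ¬valid at each position in order: 0 ✓, 1 ✓.
At position 2 the labels are {valid}, so ¬shared → ¬valid is false there. This is the first violation.

2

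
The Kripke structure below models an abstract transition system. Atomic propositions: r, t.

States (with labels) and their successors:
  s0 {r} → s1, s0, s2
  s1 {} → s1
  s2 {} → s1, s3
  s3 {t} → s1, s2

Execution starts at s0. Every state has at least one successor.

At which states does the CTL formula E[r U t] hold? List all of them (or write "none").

{s3}

States satisfying r: {s0}.
States satisfying t: {s3}.
States satisfying E[r U t]: {s3}.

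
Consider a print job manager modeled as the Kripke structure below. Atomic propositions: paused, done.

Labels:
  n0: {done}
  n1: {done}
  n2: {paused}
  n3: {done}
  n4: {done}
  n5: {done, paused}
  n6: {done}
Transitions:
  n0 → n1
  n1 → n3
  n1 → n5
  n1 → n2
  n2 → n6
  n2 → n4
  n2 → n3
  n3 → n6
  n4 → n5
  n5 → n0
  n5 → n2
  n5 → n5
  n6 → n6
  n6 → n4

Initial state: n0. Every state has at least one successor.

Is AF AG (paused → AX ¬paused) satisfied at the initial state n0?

Does not hold

States satisfying AG (paused → AX ¬paused): ∅.
States satisfying AF AG (paused → AX ¬paused): ∅.
There is a path from n0 along which AG (paused → AX ¬paused) never holds.
n0 ∉ Sat(AF AG (paused → AX ¬paused)).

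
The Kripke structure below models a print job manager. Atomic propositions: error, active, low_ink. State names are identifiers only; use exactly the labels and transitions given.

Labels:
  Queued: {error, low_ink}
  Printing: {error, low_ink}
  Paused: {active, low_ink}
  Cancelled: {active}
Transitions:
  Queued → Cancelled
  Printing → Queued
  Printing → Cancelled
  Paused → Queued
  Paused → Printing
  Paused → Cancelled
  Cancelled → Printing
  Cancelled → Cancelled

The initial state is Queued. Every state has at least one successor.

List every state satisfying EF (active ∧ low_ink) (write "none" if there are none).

States satisfying active ∧ low_ink: {Paused}.
States satisfying EF (active ∧ low_ink): {Paused}.

{Paused}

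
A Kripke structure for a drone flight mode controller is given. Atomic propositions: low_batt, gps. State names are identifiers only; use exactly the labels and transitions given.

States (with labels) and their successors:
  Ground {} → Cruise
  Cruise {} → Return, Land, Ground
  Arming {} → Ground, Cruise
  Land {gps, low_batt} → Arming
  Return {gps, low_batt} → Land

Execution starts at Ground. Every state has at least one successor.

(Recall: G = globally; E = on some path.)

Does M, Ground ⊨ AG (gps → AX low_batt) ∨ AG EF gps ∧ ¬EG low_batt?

States satisfying gps → AX low_batt: {Ground, Cruise, Arming, Return}.
States satisfying AG (gps → AX low_batt): ∅.
States satisfying EF gps: {Ground, Cruise, Arming, Land, Return}.
States satisfying AG EF gps: {Ground, Cruise, Arming, Land, Return}.
States satisfying low_batt: {Land, Return}.
States satisfying EG low_batt: ∅.
States satisfying ¬EG low_batt: {Ground, Cruise, Arming, Land, Return}.
States satisfying AG EF gps ∧ ¬EG low_batt: {Ground, Cruise, Arming, Land, Return}.
States satisfying AG (gps → AX low_batt) ∨ AG EF gps ∧ ¬EG low_batt: {Ground, Cruise, Arming, Land, Return}.
Ground ∈ Sat(AG (gps → AX low_batt) ∨ AG EF gps ∧ ¬EG low_batt).

Yes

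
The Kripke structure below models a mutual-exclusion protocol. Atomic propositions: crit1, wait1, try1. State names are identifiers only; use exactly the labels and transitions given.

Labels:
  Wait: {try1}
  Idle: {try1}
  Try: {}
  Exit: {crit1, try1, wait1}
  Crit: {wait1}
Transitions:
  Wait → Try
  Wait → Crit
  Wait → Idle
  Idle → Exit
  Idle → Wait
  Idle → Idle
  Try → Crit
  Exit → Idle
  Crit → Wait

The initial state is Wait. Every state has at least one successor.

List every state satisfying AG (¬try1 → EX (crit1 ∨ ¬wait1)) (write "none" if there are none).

none

States satisfying ¬try1 → EX (crit1 ∨ ¬wait1): {Wait, Idle, Exit, Crit}.
States satisfying AG (¬try1 → EX (crit1 ∨ ¬wait1)): ∅.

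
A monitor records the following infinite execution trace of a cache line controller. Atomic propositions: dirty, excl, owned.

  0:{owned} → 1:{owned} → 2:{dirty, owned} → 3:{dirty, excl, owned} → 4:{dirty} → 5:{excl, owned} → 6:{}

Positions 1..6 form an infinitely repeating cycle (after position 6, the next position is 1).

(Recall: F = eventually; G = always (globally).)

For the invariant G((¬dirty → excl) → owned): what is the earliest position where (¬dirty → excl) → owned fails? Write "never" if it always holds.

4

Check (¬dirty → excl) → owned at each position in order: 0 ✓, 1 ✓, 2 ✓, 3 ✓.
At position 4 the labels are {dirty}, so (¬dirty → excl) → owned is false there. This is the first violation.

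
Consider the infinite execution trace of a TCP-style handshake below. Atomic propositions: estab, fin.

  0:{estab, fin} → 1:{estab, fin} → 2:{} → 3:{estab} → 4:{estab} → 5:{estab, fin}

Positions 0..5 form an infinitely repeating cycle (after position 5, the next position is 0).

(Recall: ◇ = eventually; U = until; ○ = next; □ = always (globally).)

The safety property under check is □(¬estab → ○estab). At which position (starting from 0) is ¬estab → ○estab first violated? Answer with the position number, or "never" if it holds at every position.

¬estab → ○estab holds at every position 0..5, and those are all the positions the trace ever visits, so the invariant □(¬estab → ○estab) is never violated.

never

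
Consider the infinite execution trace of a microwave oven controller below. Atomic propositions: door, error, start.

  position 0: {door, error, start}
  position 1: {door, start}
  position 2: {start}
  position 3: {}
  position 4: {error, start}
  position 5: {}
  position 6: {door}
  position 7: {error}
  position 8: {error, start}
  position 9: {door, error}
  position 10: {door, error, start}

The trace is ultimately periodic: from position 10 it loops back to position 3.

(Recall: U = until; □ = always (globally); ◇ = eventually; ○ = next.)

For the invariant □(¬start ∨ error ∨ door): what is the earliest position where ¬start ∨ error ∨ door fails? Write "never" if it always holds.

Check ¬start ∨ error ∨ door at each position in order: 0 ✓, 1 ✓.
At position 2 the labels are {start}, so ¬start ∨ error ∨ door is false there. This is the first violation.

2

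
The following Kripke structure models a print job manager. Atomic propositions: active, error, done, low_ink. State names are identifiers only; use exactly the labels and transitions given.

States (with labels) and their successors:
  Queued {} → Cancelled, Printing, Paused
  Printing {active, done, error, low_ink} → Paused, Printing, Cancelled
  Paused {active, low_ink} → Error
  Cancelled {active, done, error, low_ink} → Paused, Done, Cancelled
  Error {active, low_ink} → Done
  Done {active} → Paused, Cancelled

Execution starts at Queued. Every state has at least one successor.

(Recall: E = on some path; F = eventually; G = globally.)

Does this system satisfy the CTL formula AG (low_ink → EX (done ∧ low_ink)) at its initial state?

States satisfying low_ink → EX (done ∧ low_ink): {Queued, Printing, Cancelled, Done}.
States satisfying AG (low_ink → EX (done ∧ low_ink)): ∅.
Error is reachable from Queued and violates low_ink → EX (done ∧ low_ink), so AG fails at Queued.
Queued ∉ Sat(AG (low_ink → EX (done ∧ low_ink))).

No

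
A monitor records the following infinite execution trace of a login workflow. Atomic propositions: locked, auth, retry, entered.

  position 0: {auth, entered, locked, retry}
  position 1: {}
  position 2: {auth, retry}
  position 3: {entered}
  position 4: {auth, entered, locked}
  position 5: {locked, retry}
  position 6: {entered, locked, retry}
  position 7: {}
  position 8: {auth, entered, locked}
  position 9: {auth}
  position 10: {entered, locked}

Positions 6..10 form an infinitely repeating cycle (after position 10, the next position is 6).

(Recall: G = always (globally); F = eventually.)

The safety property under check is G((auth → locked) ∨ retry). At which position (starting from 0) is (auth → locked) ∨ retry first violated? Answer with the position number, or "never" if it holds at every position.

Check (auth → locked) ∨ retry at each position in order: 0 ✓, 1 ✓, 2 ✓, 3 ✓, 4 ✓, 5 ✓, 6 ✓, 7 ✓, 8 ✓.
At position 9 the labels are {auth}, so (auth → locked) ∨ retry is false there. This is the first violation.

9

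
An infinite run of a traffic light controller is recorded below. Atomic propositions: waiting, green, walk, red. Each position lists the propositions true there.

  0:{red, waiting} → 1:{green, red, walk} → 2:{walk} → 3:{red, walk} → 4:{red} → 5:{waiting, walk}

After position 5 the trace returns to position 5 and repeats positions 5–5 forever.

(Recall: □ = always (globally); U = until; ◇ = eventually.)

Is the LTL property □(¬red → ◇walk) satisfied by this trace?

¬red → ◇walk holds at every position 0..5, and those are all positions ever visited, so □(¬red → ◇walk) holds.
Positions where ¬red holds: 2, 5.
Check ◇walk at each: 2→ok, 5→ok.

Yes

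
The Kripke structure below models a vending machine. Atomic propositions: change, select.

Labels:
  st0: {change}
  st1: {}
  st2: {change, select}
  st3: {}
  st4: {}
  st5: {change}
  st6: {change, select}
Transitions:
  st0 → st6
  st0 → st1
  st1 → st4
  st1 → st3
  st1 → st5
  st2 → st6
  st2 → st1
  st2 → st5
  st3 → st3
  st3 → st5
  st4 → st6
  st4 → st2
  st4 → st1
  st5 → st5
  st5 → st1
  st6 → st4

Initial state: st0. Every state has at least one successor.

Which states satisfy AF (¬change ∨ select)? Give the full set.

States satisfying ¬change ∨ select: {st1, st2, st3, st4, st6}.
States satisfying AF (¬change ∨ select): {st0, st1, st2, st3, st4, st6}.

{st0, st1, st2, st3, st4, st6}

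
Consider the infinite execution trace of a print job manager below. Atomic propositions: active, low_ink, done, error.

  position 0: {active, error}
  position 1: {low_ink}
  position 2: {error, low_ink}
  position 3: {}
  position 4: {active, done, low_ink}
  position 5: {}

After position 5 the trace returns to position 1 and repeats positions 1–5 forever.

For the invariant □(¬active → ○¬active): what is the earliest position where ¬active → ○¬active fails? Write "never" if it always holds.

3

Check ¬active → ○¬active at each position in order: 0 ✓, 1 ✓, 2 ✓.
At position 3 the labels are {} and the next position 4 has {active, done, low_ink}, so ¬active → ○¬active is false there. This is the first violation.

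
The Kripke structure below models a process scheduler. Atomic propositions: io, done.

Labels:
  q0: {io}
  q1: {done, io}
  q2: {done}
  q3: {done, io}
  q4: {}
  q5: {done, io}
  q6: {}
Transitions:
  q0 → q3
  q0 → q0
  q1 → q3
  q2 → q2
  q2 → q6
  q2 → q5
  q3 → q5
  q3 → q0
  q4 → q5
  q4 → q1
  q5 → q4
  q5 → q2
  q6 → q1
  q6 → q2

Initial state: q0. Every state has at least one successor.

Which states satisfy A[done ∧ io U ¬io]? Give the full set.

{q2, q4, q5, q6}

States satisfying done ∧ io: {q1, q3, q5}.
States satisfying ¬io: {q2, q4, q6}.
States satisfying A[done ∧ io U ¬io]: {q2, q4, q5, q6}.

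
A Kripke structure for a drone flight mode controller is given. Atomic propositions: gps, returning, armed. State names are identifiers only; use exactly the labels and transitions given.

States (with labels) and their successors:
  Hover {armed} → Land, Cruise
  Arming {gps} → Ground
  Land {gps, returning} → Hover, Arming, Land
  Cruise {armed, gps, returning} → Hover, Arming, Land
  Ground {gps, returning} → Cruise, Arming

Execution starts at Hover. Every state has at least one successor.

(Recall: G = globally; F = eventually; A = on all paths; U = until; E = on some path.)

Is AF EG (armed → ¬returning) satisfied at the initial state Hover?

Yes

States satisfying EG (armed → ¬returning): {Hover, Arming, Land, Ground}.
States satisfying AF EG (armed → ¬returning): {Hover, Arming, Land, Cruise, Ground}.
Hover ∈ Sat(AF EG (armed → ¬returning)).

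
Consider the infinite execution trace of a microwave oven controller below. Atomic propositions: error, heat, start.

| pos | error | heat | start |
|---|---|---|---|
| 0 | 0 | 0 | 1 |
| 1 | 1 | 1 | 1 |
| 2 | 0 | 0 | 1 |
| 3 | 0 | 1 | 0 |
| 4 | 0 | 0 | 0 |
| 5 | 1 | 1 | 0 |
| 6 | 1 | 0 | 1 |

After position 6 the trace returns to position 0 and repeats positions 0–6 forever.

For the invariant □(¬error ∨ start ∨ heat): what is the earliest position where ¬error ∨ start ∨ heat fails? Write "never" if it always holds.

¬error ∨ start ∨ heat holds at every position 0..6, and those are all the positions the trace ever visits, so the invariant □(¬error ∨ start ∨ heat) is never violated.

never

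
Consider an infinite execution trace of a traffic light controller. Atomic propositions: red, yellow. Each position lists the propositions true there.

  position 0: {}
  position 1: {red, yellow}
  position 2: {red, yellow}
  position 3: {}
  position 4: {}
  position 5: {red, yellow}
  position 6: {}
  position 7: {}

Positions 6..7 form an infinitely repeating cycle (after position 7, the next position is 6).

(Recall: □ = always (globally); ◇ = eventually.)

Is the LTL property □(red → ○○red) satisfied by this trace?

red → ○○red must hold at every position from 0 onward. It fails at position 1, so □(red → ○○red) is false.
Positions where red holds: 1, 2, 5.
Check ○○red at each: 1→fails, 2→fails, 5→fails.

Violated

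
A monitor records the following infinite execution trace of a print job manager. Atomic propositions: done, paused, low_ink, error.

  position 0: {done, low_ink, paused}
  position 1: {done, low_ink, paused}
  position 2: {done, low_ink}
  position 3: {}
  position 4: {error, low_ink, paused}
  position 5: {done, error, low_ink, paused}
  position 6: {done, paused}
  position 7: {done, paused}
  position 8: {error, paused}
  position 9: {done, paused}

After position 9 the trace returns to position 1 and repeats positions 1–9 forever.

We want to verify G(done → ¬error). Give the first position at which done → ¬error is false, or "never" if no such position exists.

Check done → ¬error at each position in order: 0 ✓, 1 ✓, 2 ✓, 3 ✓, 4 ✓.
At position 5 the labels are {done, error, low_ink, paused}, so done → ¬error is false there. This is the first violation.

5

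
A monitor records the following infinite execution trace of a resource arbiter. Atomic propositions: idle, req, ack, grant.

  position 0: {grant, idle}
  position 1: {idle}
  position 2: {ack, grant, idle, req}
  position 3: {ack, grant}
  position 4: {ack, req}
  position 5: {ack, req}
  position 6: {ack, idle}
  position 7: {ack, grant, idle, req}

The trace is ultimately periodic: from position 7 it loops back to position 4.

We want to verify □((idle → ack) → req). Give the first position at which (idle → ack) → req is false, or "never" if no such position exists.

Check (idle → ack) → req at each position in order: 0 ✓, 1 ✓, 2 ✓.
At position 3 the labels are {ack, grant}, so (idle → ack) → req is false there. This is the first violation.

3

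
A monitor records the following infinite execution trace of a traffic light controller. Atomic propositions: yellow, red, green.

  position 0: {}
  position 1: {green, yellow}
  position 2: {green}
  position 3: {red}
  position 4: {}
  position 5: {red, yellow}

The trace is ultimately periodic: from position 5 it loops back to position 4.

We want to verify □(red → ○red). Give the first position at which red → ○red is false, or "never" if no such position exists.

3

Check red → ○red at each position in order: 0 ✓, 1 ✓, 2 ✓.
At position 3 the labels are {red} and the next position 4 has {}, so red → ○red is false there. This is the first violation.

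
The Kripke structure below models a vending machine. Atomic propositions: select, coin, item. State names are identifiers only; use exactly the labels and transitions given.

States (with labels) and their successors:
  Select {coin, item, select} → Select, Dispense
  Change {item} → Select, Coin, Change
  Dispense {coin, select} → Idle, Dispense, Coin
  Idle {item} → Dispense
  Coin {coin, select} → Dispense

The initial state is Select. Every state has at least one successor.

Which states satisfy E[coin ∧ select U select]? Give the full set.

{Select, Dispense, Coin}

States satisfying coin ∧ select: {Select, Dispense, Coin}.
States satisfying select: {Select, Dispense, Coin}.
States satisfying E[coin ∧ select U select]: {Select, Dispense, Coin}.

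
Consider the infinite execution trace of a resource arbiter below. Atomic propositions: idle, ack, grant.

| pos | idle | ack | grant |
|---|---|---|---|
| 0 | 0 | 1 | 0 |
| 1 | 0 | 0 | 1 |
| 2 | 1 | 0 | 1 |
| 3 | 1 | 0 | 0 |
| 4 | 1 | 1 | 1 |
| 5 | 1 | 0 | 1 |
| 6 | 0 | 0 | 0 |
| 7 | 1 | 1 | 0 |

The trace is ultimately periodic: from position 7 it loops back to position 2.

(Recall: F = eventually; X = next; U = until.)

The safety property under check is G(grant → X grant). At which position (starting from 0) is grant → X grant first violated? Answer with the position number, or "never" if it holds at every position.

2

Check grant → X grant at each position in order: 0 ✓, 1 ✓.
At position 2 the labels are {grant, idle} and the next position 3 has {idle}, so grant → X grant is false there. This is the first violation.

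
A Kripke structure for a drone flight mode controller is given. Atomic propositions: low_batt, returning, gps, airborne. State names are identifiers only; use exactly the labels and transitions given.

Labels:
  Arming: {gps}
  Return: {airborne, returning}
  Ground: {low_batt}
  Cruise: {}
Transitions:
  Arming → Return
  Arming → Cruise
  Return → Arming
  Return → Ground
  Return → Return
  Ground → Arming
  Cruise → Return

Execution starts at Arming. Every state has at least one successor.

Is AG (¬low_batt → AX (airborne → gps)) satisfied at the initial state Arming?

Does not hold

States satisfying ¬low_batt → AX (airborne → gps): {Ground}.
States satisfying AG (¬low_batt → AX (airborne → gps)): ∅.
Arming is reachable from Arming and violates ¬low_batt → AX (airborne → gps), so AG fails at Arming.
Arming ∉ Sat(AG (¬low_batt → AX (airborne → gps))).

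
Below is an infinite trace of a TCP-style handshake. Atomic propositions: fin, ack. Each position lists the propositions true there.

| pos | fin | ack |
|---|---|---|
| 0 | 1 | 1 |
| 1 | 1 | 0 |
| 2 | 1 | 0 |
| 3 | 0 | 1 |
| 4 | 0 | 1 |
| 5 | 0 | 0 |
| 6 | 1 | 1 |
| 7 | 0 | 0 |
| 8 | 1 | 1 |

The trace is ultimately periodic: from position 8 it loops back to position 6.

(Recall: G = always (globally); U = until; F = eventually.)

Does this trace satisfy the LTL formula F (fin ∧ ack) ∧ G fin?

fin ∧ ack holds at position 0, which is reachable from 0, so F (fin ∧ ack) holds.
fin must hold at every position from 0 onward. It fails at position 3, so G fin is false.
At position 0: F (fin ∧ ack) is true; G fin is false; so F (fin ∧ ack) ∧ G fin is false.

Does not hold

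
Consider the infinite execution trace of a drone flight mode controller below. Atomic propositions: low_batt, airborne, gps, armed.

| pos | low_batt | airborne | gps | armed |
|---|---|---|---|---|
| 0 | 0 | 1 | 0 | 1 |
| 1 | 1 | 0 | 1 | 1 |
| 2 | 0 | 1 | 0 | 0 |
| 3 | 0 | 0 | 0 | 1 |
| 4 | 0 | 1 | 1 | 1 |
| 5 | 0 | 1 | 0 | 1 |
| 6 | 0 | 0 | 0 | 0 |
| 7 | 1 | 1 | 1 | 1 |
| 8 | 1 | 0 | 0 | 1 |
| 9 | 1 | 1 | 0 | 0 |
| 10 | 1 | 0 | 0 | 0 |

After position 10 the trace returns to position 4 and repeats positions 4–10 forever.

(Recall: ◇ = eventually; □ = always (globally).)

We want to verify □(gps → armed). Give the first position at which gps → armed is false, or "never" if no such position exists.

never

gps → armed holds at every position 0..10, and those are all the positions the trace ever visits, so the invariant □(gps → armed) is never violated.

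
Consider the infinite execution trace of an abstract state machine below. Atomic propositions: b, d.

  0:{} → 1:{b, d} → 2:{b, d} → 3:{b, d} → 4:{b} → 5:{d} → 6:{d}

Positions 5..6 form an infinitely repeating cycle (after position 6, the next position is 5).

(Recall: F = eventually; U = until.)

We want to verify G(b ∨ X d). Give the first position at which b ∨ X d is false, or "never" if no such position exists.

never

b ∨ X d holds at every position 0..6, and those are all the positions the trace ever visits, so the invariant G(b ∨ X d) is never violated.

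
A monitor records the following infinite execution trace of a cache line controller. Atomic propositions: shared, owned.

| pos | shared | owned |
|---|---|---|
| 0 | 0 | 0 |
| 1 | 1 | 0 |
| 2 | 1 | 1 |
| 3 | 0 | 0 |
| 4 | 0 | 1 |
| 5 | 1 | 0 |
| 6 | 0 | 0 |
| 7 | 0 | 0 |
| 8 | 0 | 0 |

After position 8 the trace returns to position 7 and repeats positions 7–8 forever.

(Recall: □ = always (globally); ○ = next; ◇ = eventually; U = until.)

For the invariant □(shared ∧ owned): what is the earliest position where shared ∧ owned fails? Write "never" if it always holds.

At position 0 the labels are {}, so shared ∧ owned is false there. This is the first violation.

0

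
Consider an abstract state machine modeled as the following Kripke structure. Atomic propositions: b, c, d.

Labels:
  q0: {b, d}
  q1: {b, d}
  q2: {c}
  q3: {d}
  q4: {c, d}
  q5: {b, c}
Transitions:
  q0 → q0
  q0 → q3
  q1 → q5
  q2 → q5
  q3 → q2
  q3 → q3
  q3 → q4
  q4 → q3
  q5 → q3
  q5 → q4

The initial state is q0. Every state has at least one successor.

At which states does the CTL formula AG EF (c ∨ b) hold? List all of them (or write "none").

States satisfying EF (c ∨ b): {q0, q1, q2, q3, q4, q5}.
States satisfying AG EF (c ∨ b): {q0, q1, q2, q3, q4, q5}.

{q0, q1, q2, q3, q4, q5}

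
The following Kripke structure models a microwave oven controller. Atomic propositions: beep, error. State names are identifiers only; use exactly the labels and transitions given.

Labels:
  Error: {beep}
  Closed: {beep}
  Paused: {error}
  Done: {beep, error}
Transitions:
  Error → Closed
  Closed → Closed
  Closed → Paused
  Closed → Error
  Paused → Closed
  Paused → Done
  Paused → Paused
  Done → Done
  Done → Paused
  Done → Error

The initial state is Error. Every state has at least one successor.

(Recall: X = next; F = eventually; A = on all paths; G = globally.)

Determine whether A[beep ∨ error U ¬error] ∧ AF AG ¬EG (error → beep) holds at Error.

Does not hold

States satisfying beep ∨ error: {Error, Closed, Paused, Done}.
States satisfying ¬error: {Error, Closed}.
States satisfying A[beep ∨ error U ¬error]: {Error, Closed}.
States satisfying AG ¬EG (error → beep): ∅.
States satisfying AF AG ¬EG (error → beep): ∅.
States satisfying A[beep ∨ error U ¬error] ∧ AF AG ¬EG (error → beep): ∅.
Error ∉ Sat(A[beep ∨ error U ¬error] ∧ AF AG ¬EG (error → beep)).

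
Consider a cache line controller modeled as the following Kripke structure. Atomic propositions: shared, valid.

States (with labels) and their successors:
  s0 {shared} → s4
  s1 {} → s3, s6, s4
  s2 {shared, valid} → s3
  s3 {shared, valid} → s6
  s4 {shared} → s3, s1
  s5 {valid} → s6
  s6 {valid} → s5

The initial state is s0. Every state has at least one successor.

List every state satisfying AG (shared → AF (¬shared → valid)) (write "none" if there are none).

States satisfying shared → AF (¬shared → valid): {s0, s1, s2, s3, s4, s5, s6}.
States satisfying AG (shared → AF (¬shared → valid)): {s0, s1, s2, s3, s4, s5, s6}.

{s0, s1, s2, s3, s4, s5, s6}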